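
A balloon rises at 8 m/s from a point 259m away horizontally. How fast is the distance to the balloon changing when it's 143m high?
572√87530/43765 ≈ 3.867 m/s

z² = 259² + y²
z = √(259² + 143²) = √87530
dz/dt = y/z · dy/dt = 143/√87530 · 8 = 572√87530/43765 ≈ 3.867 m/s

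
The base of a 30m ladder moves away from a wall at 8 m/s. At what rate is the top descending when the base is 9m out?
24√91/91 ≈ 2.516 m/s

x² + y² = 30²
2x·dx/dt + 2y·dy/dt = 0
dy/dt = -x/y · dx/dt = -9/(3√91) · 8 = -24√91/91 m/s
The top is descending at 24√91/91 ≈ 2.516 m/s.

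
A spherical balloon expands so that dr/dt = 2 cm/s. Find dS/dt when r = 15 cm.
240π cm²/s

S = 4πr²
dS/dt = dS/dr · dr/dt = 8πr · 2
At r = 15: dS/dt = 240π cm²/s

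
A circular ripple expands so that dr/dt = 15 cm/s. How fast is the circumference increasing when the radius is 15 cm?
30π cm/s

C = 2πr
dC/dt = 2π · dr/dt = 2π · 15 = 30π cm/s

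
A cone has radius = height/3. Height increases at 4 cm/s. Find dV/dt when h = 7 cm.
196π/9 cm³/s

V = (1/3)π(h/3)²h = πh³/27
dV/dt = πh²/9 · 4
At h = 7: dV/dt = 196π/9 cm³/s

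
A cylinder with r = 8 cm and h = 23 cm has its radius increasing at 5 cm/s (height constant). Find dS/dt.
390π cm²/s

S = 2πrh + 2πr² (lateral + bases)
dS/dt = (2πh + 4πr)·dr/dt = (2π·23 + 4π·8)·5
= 390π cm²/s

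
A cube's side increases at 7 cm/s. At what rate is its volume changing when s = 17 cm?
6069 cm³/s

V = s³
dV/dt = 3s² · ds/dt = 3·17²·7 = 6069 cm³/s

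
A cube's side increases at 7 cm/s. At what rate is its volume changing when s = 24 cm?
12096 cm³/s

V = s³
dV/dt = 3s² · ds/dt = 3·24²·7 = 12096 cm³/s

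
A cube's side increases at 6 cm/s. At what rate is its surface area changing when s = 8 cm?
576 cm²/s

A = 6s²
dA/dt = 12s · ds/dt = 12·8·6 = 576 cm²/s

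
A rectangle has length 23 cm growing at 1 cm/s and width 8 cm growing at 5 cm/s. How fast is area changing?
123 cm²/s

A = lw
dA/dt = w·dl/dt + l·dw/dt = 8·1 + 23·5 = 123 cm²/s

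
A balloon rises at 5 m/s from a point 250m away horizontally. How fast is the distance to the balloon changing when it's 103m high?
515√73109/73109 ≈ 1.905 m/s

z² = 250² + y²
z = √(250² + 103²) = √73109
dz/dt = y/z · dy/dt = 103/√73109 · 5 = 515√73109/73109 ≈ 1.905 m/s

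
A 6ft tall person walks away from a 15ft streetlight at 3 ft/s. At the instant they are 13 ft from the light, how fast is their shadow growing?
2 ft/s

By similar triangles: 15/(x+s) = 6/s
Solving: s = 6x/9
ds/dt = 6/9 · dx/dt = 2/3 · 3 = 2 ft/s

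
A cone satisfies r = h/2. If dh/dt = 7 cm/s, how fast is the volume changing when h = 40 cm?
2800π cm³/s

V = (1/3)π(h/2)²h = πh³/12
dV/dt = πh²/4 · 7
At h = 40: dV/dt = 2800π cm³/s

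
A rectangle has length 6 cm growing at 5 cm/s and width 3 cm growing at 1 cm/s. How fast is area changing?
21 cm²/s

A = lw
dA/dt = w·dl/dt + l·dw/dt = 3·5 + 6·1 = 21 cm²/s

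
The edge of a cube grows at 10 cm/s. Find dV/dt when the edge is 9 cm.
2430 cm³/s

V = s³
dV/dt = 3s² · ds/dt = 3·9²·10 = 2430 cm³/s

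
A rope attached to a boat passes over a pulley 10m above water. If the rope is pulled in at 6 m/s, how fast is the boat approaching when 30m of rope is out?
9√2/2 ≈ 6.364 m/s

rope² = x² + 10²
x = √(30² - 10²) = 20√2
dx/dt = (rope/x) · d(rope)/dt = (30/(20√2)) · (-6) = -9√2/2 m/s
The boat approaches at 9√2/2 ≈ 6.364 m/s.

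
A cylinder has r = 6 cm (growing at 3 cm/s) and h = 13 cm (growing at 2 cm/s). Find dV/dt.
540π cm³/s

V = πr²h
dV/dt = 2πrh·dr/dt + πr²·dh/dt
= 2π(6)(13)(3) + π(6)²(2)
= 540π cm³/s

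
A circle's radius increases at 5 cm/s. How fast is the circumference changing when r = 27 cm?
10π cm/s

C = 2πr
dC/dt = 2π · dr/dt = 2π · 5 = 10π cm/s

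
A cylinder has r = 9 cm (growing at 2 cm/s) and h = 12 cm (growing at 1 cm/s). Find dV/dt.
513π cm³/s

V = πr²h
dV/dt = 2πrh·dr/dt + πr²·dh/dt
= 2π(9)(12)(2) + π(9)²(1)
= 513π cm³/s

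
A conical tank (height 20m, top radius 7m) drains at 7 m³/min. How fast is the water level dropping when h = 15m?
16/(63π) ≈ 0.08084 m/min

r/h = 7/20, so r = (7/20)h
V = (1/3)πr²h = (1/3)π((7/20)h)²h = (49/1200)πh³
dV/dh = (49/400)πh²
dh/dt = (dV/dt)/(dV/dh) = -7/((49/400)π·15²) = -16/(63π) m/min
The level is dropping at 16/(63π) ≈ 0.08084 m/min.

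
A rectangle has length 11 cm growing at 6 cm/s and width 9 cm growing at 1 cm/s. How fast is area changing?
65 cm²/s

A = lw
dA/dt = w·dl/dt + l·dw/dt = 9·6 + 11·1 = 65 cm²/s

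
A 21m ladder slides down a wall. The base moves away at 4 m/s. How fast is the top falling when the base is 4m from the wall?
16√17/85 ≈ 0.7761 m/s

x² + y² = 21²
2x·dx/dt + 2y·dy/dt = 0
dy/dt = -x/y · dx/dt = -4/(5√17) · 4 = -16√17/85 m/s
The top is descending at 16√17/85 ≈ 0.7761 m/s.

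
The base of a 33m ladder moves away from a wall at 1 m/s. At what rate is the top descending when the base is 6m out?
2√13/39 ≈ 0.1849 m/s

x² + y² = 33²
2x·dx/dt + 2y·dy/dt = 0
dy/dt = -x/y · dx/dt = -6/(9√13) · 1 = -2√13/39 m/s
The top is descending at 2√13/39 ≈ 0.1849 m/s.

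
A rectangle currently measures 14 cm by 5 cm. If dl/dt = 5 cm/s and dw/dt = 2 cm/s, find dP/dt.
14 cm/s

P = 2(l + w)
dP/dt = 2(dl/dt + dw/dt) = 2(5 + 2) = 14 cm/s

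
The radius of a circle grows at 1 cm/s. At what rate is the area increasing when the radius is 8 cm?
16π cm²/s

A = πr²
dA/dt = 2πr · dr/dt = 2π(8)(1) = 16π cm²/s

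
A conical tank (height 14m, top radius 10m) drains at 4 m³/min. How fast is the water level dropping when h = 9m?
196/(2025π) ≈ 0.03081 m/min

r/h = 10/14, so r = (5/7)h
V = (1/3)πr²h = (1/3)π((5/7)h)²h = (25/147)πh³
dV/dh = (25/49)πh²
dh/dt = (dV/dt)/(dV/dh) = -4/((25/49)π·9²) = -196/(2025π) m/min
The level is dropping at 196/(2025π) ≈ 0.03081 m/min.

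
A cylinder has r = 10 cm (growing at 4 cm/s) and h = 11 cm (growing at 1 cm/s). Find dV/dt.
980π cm³/s

V = πr²h
dV/dt = 2πrh·dr/dt + πr²·dh/dt
= 2π(10)(11)(4) + π(10)²(1)
= 980π cm³/s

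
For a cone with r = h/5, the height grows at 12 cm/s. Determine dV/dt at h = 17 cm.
3468π/25 cm³/s

V = (1/3)π(h/5)²h = πh³/75
dV/dt = πh²/25 · 12
At h = 17: dV/dt = 3468π/25 cm³/s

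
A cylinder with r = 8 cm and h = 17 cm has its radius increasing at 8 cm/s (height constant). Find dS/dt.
528π cm²/s

S = 2πrh + 2πr² (lateral + bases)
dS/dt = (2πh + 4πr)·dr/dt = (2π·17 + 4π·8)·8
= 528π cm²/s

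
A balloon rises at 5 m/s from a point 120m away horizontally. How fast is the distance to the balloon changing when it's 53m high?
265√17209/17209 ≈ 2.02 m/s

z² = 120² + y²
z = √(120² + 53²) = √17209
dz/dt = y/z · dy/dt = 53/√17209 · 5 = 265√17209/17209 ≈ 2.02 m/s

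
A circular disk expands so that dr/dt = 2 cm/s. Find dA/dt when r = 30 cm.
120π cm²/s

A = πr²
dA/dt = 2πr · dr/dt = 2π(30)(2) = 120π cm²/s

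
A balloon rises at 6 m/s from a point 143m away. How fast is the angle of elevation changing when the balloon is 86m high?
0.030813 rad/s

tan(θ) = y/143
sec²(θ) · dθ/dt = (1/143) · dy/dt
dθ/dt = cos²(θ)/143 · 6 = 143/(143² + 86²) · 6
dθ/dt = 0.030813 rad/s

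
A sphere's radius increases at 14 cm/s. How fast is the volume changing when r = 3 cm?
504π cm³/s

V = (4/3)πr³
dV/dt = dV/dr · dr/dt = 4πr² · 14
At r = 3: dV/dt = 504π cm³/s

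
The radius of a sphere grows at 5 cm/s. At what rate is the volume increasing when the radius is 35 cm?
24500π cm³/s

V = (4/3)πr³
dV/dt = dV/dr · dr/dt = 4πr² · 5
At r = 35: dV/dt = 24500π cm³/s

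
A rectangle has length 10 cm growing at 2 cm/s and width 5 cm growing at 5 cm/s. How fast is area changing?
60 cm²/s

A = lw
dA/dt = w·dl/dt + l·dw/dt = 5·2 + 10·5 = 60 cm²/s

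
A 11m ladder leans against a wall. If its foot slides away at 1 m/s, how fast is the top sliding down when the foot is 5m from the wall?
5√6/24 ≈ 0.5103 m/s

x² + y² = 11²
2x·dx/dt + 2y·dy/dt = 0
dy/dt = -x/y · dx/dt = -5/(4√6) · 1 = -5√6/24 m/s
The top is descending at 5√6/24 ≈ 0.5103 m/s.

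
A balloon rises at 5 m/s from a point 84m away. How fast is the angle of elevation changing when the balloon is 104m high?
0.0235 rad/s

tan(θ) = y/84
sec²(θ) · dθ/dt = (1/84) · dy/dt
dθ/dt = cos²(θ)/84 · 5 = 84/(84² + 104²) · 5
dθ/dt = 0.0235 rad/s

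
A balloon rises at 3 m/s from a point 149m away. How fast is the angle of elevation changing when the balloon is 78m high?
0.015803 rad/s

tan(θ) = y/149
sec²(θ) · dθ/dt = (1/149) · dy/dt
dθ/dt = cos²(θ)/149 · 3 = 149/(149² + 78²) · 3
dθ/dt = 0.015803 rad/s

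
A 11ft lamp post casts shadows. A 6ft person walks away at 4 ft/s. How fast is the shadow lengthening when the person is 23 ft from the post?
24/5 ft/s

By similar triangles: 11/(x+s) = 6/s
Solving: s = 6x/5
ds/dt = 6/5 · dx/dt = 6/5 · 4 = 24/5 ft/s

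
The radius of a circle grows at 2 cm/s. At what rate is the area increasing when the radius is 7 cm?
28π cm²/s

A = πr²
dA/dt = 2πr · dr/dt = 2π(7)(2) = 28π cm²/s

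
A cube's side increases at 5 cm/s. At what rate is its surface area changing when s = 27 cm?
1620 cm²/s

A = 6s²
dA/dt = 12s · ds/dt = 12·27·5 = 1620 cm²/s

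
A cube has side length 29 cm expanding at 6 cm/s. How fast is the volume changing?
15138 cm³/s

V = s³
dV/dt = 3s² · ds/dt = 3·29²·6 = 15138 cm³/s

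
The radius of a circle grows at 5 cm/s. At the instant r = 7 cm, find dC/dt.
10π cm/s

C = 2πr
dC/dt = 2π · dr/dt = 2π · 5 = 10π cm/s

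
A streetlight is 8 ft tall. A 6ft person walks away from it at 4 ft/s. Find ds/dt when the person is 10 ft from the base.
12 ft/s

By similar triangles: 8/(x+s) = 6/s
Solving: s = 6x/2
ds/dt = 6/2 · dx/dt = 3 · 4 = 12 ft/s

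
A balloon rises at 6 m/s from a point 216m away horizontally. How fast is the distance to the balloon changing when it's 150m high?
150√1921/1921 ≈ 3.422 m/s

z² = 216² + y²
z = √(216² + 150²) = 6√1921
dz/dt = y/z · dy/dt = 150/(6√1921) · 6 = 150√1921/1921 ≈ 3.422 m/s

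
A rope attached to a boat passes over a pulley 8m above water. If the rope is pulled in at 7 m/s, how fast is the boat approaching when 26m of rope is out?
91√17/51 ≈ 7.357 m/s

rope² = x² + 8²
x = √(26² - 8²) = 6√17
dx/dt = (rope/x) · d(rope)/dt = (26/(6√17)) · (-7) = -91√17/51 m/s
The boat approaches at 91√17/51 ≈ 7.357 m/s.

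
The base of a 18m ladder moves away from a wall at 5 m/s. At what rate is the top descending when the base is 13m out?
13√155/31 ≈ 5.221 m/s

x² + y² = 18²
2x·dx/dt + 2y·dy/dt = 0
dy/dt = -x/y · dx/dt = -13/√155 · 5 = -13√155/31 m/s
The top is descending at 13√155/31 ≈ 5.221 m/s.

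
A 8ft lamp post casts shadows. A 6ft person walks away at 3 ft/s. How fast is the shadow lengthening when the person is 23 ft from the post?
9 ft/s

By similar triangles: 8/(x+s) = 6/s
Solving: s = 6x/2
ds/dt = 6/2 · dx/dt = 3 · 3 = 9 ft/s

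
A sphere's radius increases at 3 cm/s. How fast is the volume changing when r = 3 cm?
108π cm³/s

V = (4/3)πr³
dV/dt = dV/dr · dr/dt = 4πr² · 3
At r = 3: dV/dt = 108π cm³/s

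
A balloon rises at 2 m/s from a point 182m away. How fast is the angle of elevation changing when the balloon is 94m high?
0.008675 rad/s

tan(θ) = y/182
sec²(θ) · dθ/dt = (1/182) · dy/dt
dθ/dt = cos²(θ)/182 · 2 = 182/(182² + 94²) · 2
dθ/dt = 0.008675 rad/s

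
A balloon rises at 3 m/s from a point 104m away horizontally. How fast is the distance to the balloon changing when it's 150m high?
225√8329/8329 ≈ 2.465 m/s

z² = 104² + y²
z = √(104² + 150²) = 2√8329
dz/dt = y/z · dy/dt = 150/(2√8329) · 3 = 225√8329/8329 ≈ 2.465 m/s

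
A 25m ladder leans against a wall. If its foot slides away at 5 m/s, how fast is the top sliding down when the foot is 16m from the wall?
80√41/123 ≈ 4.165 m/s

x² + y² = 25²
2x·dx/dt + 2y·dy/dt = 0
dy/dt = -x/y · dx/dt = -16/(3√41) · 5 = -80√41/123 m/s
The top is descending at 80√41/123 ≈ 4.165 m/s.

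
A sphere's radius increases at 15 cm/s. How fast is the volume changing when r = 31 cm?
57660π cm³/s

V = (4/3)πr³
dV/dt = dV/dr · dr/dt = 4πr² · 15
At r = 31: dV/dt = 57660π cm³/s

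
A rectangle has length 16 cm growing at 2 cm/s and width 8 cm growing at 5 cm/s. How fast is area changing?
96 cm²/s

A = lw
dA/dt = w·dl/dt + l·dw/dt = 8·2 + 16·5 = 96 cm²/s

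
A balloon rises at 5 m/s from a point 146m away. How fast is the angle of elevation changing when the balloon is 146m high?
0.017123 rad/s

tan(θ) = y/146
sec²(θ) · dθ/dt = (1/146) · dy/dt
dθ/dt = cos²(θ)/146 · 5 = 146/(146² + 146²) · 5
dθ/dt = 0.017123 rad/s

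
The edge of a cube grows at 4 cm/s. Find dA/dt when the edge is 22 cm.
1056 cm²/s

A = 6s²
dA/dt = 12s · ds/dt = 12·22·4 = 1056 cm²/s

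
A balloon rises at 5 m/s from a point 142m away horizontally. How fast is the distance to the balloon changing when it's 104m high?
52√7745/1549 ≈ 2.954 m/s

z² = 142² + y²
z = √(142² + 104²) = 2√7745
dz/dt = y/z · dy/dt = 104/(2√7745) · 5 = 52√7745/1549 ≈ 2.954 m/s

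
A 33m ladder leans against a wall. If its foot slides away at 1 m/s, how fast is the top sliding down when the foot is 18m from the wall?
6√85/85 ≈ 0.6508 m/s

x² + y² = 33²
2x·dx/dt + 2y·dy/dt = 0
dy/dt = -x/y · dx/dt = -18/(3√85) · 1 = -6√85/85 m/s
The top is descending at 6√85/85 ≈ 0.6508 m/s.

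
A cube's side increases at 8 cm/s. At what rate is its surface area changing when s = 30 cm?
2880 cm²/s

A = 6s²
dA/dt = 12s · ds/dt = 12·30·8 = 2880 cm²/s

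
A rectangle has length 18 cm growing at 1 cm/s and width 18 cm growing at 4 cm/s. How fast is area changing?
90 cm²/s

A = lw
dA/dt = w·dl/dt + l·dw/dt = 18·1 + 18·4 = 90 cm²/s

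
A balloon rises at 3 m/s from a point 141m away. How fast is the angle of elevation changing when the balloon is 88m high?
0.015312 rad/s

tan(θ) = y/141
sec²(θ) · dθ/dt = (1/141) · dy/dt
dθ/dt = cos²(θ)/141 · 3 = 141/(141² + 88²) · 3
dθ/dt = 0.015312 rad/s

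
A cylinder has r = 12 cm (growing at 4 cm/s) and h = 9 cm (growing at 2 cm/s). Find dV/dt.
1152π cm³/s

V = πr²h
dV/dt = 2πrh·dr/dt + πr²·dh/dt
= 2π(12)(9)(4) + π(12)²(2)
= 1152π cm³/s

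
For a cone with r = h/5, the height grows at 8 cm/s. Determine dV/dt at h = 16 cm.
2048π/25 cm³/s

V = (1/3)π(h/5)²h = πh³/75
dV/dt = πh²/25 · 8
At h = 16: dV/dt = 2048π/25 cm³/s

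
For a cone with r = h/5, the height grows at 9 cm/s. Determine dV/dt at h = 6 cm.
324π/25 cm³/s

V = (1/3)π(h/5)²h = πh³/75
dV/dt = πh²/25 · 9
At h = 6: dV/dt = 324π/25 cm³/s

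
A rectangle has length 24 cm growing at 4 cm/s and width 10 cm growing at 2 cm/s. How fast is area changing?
88 cm²/s

A = lw
dA/dt = w·dl/dt + l·dw/dt = 10·4 + 24·2 = 88 cm²/s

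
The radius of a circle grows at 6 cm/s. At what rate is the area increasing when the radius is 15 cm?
180π cm²/s

A = πr²
dA/dt = 2πr · dr/dt = 2π(15)(6) = 180π cm²/s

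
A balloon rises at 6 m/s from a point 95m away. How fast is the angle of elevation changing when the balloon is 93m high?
0.032251 rad/s

tan(θ) = y/95
sec²(θ) · dθ/dt = (1/95) · dy/dt
dθ/dt = cos²(θ)/95 · 6 = 95/(95² + 93²) · 6
dθ/dt = 0.032251 rad/s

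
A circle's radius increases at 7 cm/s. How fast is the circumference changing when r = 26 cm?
14π cm/s

C = 2πr
dC/dt = 2π · dr/dt = 2π · 7 = 14π cm/s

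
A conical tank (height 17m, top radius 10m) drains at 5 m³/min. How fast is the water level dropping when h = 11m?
289/(2420π) ≈ 0.03801 m/min

r/h = 10/17, so r = (10/17)h
V = (1/3)πr²h = (1/3)π((10/17)h)²h = (100/867)πh³
dV/dh = (100/289)πh²
dh/dt = (dV/dt)/(dV/dh) = -5/((100/289)π·11²) = -289/(2420π) m/min
The level is dropping at 289/(2420π) ≈ 0.03801 m/min.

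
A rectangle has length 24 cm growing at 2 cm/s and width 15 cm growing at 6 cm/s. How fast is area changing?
174 cm²/s

A = lw
dA/dt = w·dl/dt + l·dw/dt = 15·2 + 24·6 = 174 cm²/s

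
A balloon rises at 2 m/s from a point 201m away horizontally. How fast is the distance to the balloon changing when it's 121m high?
121√55042/27521 ≈ 1.031 m/s

z² = 201² + y²
z = √(201² + 121²) = √55042
dz/dt = y/z · dy/dt = 121/√55042 · 2 = 121√55042/27521 ≈ 1.031 m/s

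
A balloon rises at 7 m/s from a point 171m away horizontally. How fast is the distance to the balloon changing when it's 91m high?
637√37522/37522 ≈ 3.288 m/s

z² = 171² + y²
z = √(171² + 91²) = √37522
dz/dt = y/z · dy/dt = 91/√37522 · 7 = 637√37522/37522 ≈ 3.288 m/s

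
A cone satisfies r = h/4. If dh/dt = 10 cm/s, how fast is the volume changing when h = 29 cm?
4205π/8 cm³/s

V = (1/3)π(h/4)²h = πh³/48
dV/dt = πh²/16 · 10
At h = 29: dV/dt = 4205π/8 cm³/s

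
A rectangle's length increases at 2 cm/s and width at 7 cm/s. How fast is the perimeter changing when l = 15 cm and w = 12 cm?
18 cm/s

P = 2(l + w)
dP/dt = 2(dl/dt + dw/dt) = 2(2 + 7) = 18 cm/s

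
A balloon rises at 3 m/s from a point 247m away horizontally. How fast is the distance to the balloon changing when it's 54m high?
162√2557/12785 ≈ 0.6407 m/s

z² = 247² + y²
z = √(247² + 54²) = 5√2557
dz/dt = y/z · dy/dt = 54/(5√2557) · 3 = 162√2557/12785 ≈ 0.6407 m/s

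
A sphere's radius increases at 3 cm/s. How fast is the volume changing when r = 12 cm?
1728π cm³/s

V = (4/3)πr³
dV/dt = dV/dr · dr/dt = 4πr² · 3
At r = 12: dV/dt = 1728π cm³/s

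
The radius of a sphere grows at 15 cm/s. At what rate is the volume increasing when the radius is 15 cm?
13500π cm³/s

V = (4/3)πr³
dV/dt = dV/dr · dr/dt = 4πr² · 15
At r = 15: dV/dt = 13500π cm³/s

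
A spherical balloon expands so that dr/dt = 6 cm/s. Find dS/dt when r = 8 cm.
384π cm²/s

S = 4πr²
dS/dt = dS/dr · dr/dt = 8πr · 6
At r = 8: dS/dt = 384π cm²/s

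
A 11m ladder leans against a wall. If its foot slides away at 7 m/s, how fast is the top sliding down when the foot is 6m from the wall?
42√85/85 ≈ 4.556 m/s

x² + y² = 11²
2x·dx/dt + 2y·dy/dt = 0
dy/dt = -x/y · dx/dt = -6/√85 · 7 = -42√85/85 m/s
The top is descending at 42√85/85 ≈ 4.556 m/s.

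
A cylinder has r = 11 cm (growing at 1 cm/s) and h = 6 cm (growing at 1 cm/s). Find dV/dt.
253π cm³/s

V = πr²h
dV/dt = 2πrh·dr/dt + πr²·dh/dt
= 2π(11)(6)(1) + π(11)²(1)
= 253π cm³/s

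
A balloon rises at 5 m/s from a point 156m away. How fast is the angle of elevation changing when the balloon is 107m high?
0.021797 rad/s

tan(θ) = y/156
sec²(θ) · dθ/dt = (1/156) · dy/dt
dθ/dt = cos²(θ)/156 · 5 = 156/(156² + 107²) · 5
dθ/dt = 0.021797 rad/s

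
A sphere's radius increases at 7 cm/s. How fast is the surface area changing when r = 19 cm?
1064π cm²/s

S = 4πr²
dS/dt = dS/dr · dr/dt = 8πr · 7
At r = 19: dS/dt = 1064π cm²/s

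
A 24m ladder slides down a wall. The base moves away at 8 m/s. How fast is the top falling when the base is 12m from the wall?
8√3/3 ≈ 4.619 m/s

x² + y² = 24²
2x·dx/dt + 2y·dy/dt = 0
dy/dt = -x/y · dx/dt = -12/(12√3) · 8 = -8√3/3 m/s
The top is descending at 8√3/3 ≈ 4.619 m/s.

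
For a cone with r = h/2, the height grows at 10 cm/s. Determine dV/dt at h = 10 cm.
250π cm³/s

V = (1/3)π(h/2)²h = πh³/12
dV/dt = πh²/4 · 10
At h = 10: dV/dt = 250π cm³/s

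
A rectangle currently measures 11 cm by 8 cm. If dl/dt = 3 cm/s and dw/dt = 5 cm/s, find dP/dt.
16 cm/s

P = 2(l + w)
dP/dt = 2(dl/dt + dw/dt) = 2(3 + 5) = 16 cm/s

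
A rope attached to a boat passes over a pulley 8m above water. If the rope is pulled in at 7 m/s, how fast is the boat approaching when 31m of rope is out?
217√897/897 ≈ 7.245 m/s

rope² = x² + 8²
x = √(31² - 8²) = √897
dx/dt = (rope/x) · d(rope)/dt = (31/√897) · (-7) = -217√897/897 m/s
The boat approaches at 217√897/897 ≈ 7.245 m/s.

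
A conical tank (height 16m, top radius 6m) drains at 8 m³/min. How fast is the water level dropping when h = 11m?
512/(1089π) ≈ 0.1497 m/min

r/h = 6/16, so r = (3/8)h
V = (1/3)πr²h = (1/3)π((3/8)h)²h = (3/64)πh³
dV/dh = (9/64)πh²
dh/dt = (dV/dt)/(dV/dh) = -8/((9/64)π·11²) = -512/(1089π) m/min
The level is dropping at 512/(1089π) ≈ 0.1497 m/min.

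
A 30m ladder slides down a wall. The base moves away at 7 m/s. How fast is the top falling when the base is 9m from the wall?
3√91/13 ≈ 2.201 m/s

x² + y² = 30²
2x·dx/dt + 2y·dy/dt = 0
dy/dt = -x/y · dx/dt = -9/(3√91) · 7 = -3√91/13 m/s
The top is descending at 3√91/13 ≈ 2.201 m/s.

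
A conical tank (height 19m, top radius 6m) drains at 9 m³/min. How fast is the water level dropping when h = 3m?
361/(36π) ≈ 3.192 m/min

r/h = 6/19, so r = (6/19)h
V = (1/3)πr²h = (1/3)π((6/19)h)²h = (12/361)πh³
dV/dh = (36/361)πh²
dh/dt = (dV/dt)/(dV/dh) = -9/((36/361)π·3²) = -361/(36π) m/min
The level is dropping at 361/(36π) ≈ 3.192 m/min.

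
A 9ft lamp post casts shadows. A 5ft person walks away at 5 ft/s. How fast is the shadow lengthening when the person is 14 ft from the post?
25/4 ft/s

By similar triangles: 9/(x+s) = 5/s
Solving: s = 5x/4
ds/dt = 5/4 · dx/dt = 5/4 · 5 = 25/4 ft/s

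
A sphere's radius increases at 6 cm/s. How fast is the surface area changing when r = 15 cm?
720π cm²/s

S = 4πr²
dS/dt = dS/dr · dr/dt = 8πr · 6
At r = 15: dS/dt = 720π cm²/s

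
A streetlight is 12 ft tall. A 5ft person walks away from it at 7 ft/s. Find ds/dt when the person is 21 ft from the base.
5 ft/s

By similar triangles: 12/(x+s) = 5/s
Solving: s = 5x/7
ds/dt = 5/7 · dx/dt = 5/7 · 7 = 5 ft/s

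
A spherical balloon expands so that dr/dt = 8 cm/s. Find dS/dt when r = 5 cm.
320π cm²/s

S = 4πr²
dS/dt = dS/dr · dr/dt = 8πr · 8
At r = 5: dS/dt = 320π cm²/s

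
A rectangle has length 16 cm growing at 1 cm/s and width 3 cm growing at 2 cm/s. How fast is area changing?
35 cm²/s

A = lw
dA/dt = w·dl/dt + l·dw/dt = 3·1 + 16·2 = 35 cm²/s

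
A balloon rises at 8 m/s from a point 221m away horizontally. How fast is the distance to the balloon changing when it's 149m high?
596√71042/35521 ≈ 4.472 m/s

z² = 221² + y²
z = √(221² + 149²) = √71042
dz/dt = y/z · dy/dt = 149/√71042 · 8 = 596√71042/35521 ≈ 4.472 m/s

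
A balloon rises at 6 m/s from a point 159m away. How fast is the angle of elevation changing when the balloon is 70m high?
0.031609 rad/s

tan(θ) = y/159
sec²(θ) · dθ/dt = (1/159) · dy/dt
dθ/dt = cos²(θ)/159 · 6 = 159/(159² + 70²) · 6
dθ/dt = 0.031609 rad/s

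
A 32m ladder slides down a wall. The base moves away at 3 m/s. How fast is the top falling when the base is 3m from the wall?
9√1015/1015 ≈ 0.2825 m/s

x² + y² = 32²
2x·dx/dt + 2y·dy/dt = 0
dy/dt = -x/y · dx/dt = -3/√1015 · 3 = -9√1015/1015 m/s
The top is descending at 9√1015/1015 ≈ 0.2825 m/s.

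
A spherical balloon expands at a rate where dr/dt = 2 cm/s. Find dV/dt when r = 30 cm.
7200π cm³/s

V = (4/3)πr³
dV/dt = dV/dr · dr/dt = 4πr² · 2
At r = 30: dV/dt = 7200π cm³/s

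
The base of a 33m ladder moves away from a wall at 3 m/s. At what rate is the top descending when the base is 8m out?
24√41/205 ≈ 0.7496 m/s

x² + y² = 33²
2x·dx/dt + 2y·dy/dt = 0
dy/dt = -x/y · dx/dt = -8/(5√41) · 3 = -24√41/205 m/s
The top is descending at 24√41/205 ≈ 0.7496 m/s.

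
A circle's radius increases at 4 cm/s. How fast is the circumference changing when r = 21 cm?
8π cm/s

C = 2πr
dC/dt = 2π · dr/dt = 2π · 4 = 8π cm/s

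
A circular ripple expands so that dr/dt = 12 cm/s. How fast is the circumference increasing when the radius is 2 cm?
24π cm/s

C = 2πr
dC/dt = 2π · dr/dt = 2π · 12 = 24π cm/s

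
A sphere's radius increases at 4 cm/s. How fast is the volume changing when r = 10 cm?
1600π cm³/s

V = (4/3)πr³
dV/dt = dV/dr · dr/dt = 4πr² · 4
At r = 10: dV/dt = 1600π cm³/s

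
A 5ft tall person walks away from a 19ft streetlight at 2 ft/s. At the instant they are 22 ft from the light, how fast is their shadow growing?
5/7 ft/s

By similar triangles: 19/(x+s) = 5/s
Solving: s = 5x/14
ds/dt = 5/14 · dx/dt = 5/14 · 2 = 5/7 ft/s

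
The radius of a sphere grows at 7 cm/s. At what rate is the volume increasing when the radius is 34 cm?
32368π cm³/s

V = (4/3)πr³
dV/dt = dV/dr · dr/dt = 4πr² · 7
At r = 34: dV/dt = 32368π cm³/s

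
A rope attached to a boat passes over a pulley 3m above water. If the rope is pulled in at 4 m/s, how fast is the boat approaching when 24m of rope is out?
32√7/21 ≈ 4.032 m/s

rope² = x² + 3²
x = √(24² - 3²) = 9√7
dx/dt = (rope/x) · d(rope)/dt = (24/(9√7)) · (-4) = -32√7/21 m/s
The boat approaches at 32√7/21 ≈ 4.032 m/s.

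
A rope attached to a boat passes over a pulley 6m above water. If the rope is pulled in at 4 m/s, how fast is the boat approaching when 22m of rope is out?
11√7/7 ≈ 4.158 m/s

rope² = x² + 6²
x = √(22² - 6²) = 8√7
dx/dt = (rope/x) · d(rope)/dt = (22/(8√7)) · (-4) = -11√7/7 m/s
The boat approaches at 11√7/7 ≈ 4.158 m/s.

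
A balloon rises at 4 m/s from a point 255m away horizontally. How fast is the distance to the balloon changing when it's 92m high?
368√73489/73489 ≈ 1.357 m/s

z² = 255² + y²
z = √(255² + 92²) = √73489
dz/dt = y/z · dy/dt = 92/√73489 · 4 = 368√73489/73489 ≈ 1.357 m/s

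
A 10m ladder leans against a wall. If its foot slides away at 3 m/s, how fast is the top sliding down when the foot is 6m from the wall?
9/4 = 2.25 m/s

x² + y² = 10²
2x·dx/dt + 2y·dy/dt = 0
dy/dt = -x/y · dx/dt = -6/8 · 3 = -9/4 m/s
The top is descending at 9/4 = 2.25 m/s.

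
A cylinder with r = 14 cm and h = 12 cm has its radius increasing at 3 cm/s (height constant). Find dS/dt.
240π cm²/s

S = 2πrh + 2πr² (lateral + bases)
dS/dt = (2πh + 4πr)·dr/dt = (2π·12 + 4π·14)·3
= 240π cm²/s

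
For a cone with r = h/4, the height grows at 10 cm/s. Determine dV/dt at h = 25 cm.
3125π/8 cm³/s

V = (1/3)π(h/4)²h = πh³/48
dV/dt = πh²/16 · 10
At h = 25: dV/dt = 3125π/8 cm³/s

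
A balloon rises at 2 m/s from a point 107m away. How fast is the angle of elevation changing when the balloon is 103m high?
0.009702 rad/s

tan(θ) = y/107
sec²(θ) · dθ/dt = (1/107) · dy/dt
dθ/dt = cos²(θ)/107 · 2 = 107/(107² + 103²) · 2
dθ/dt = 0.009702 rad/s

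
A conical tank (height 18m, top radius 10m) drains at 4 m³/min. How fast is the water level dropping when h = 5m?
324/(625π) ≈ 0.165 m/min

r/h = 10/18, so r = (5/9)h
V = (1/3)πr²h = (1/3)π((5/9)h)²h = (25/243)πh³
dV/dh = (25/81)πh²
dh/dt = (dV/dt)/(dV/dh) = -4/((25/81)π·5²) = -324/(625π) m/min
The level is dropping at 324/(625π) ≈ 0.165 m/min.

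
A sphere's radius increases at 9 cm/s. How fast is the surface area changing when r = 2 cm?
144π cm²/s

S = 4πr²
dS/dt = dS/dr · dr/dt = 8πr · 9
At r = 2: dS/dt = 144π cm²/s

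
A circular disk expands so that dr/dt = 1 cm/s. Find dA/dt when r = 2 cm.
4π cm²/s

A = πr²
dA/dt = 2πr · dr/dt = 2π(2)(1) = 4π cm²/s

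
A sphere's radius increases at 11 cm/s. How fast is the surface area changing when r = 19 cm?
1672π cm²/s

S = 4πr²
dS/dt = dS/dr · dr/dt = 8πr · 11
At r = 19: dS/dt = 1672π cm²/s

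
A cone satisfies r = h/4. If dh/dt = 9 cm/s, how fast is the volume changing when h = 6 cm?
81π/4 cm³/s

V = (1/3)π(h/4)²h = πh³/48
dV/dt = πh²/16 · 9
At h = 6: dV/dt = 81π/4 cm³/s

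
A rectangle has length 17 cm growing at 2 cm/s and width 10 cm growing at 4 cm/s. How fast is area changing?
88 cm²/s

A = lw
dA/dt = w·dl/dt + l·dw/dt = 10·2 + 17·4 = 88 cm²/s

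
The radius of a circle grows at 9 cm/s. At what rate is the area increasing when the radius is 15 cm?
270π cm²/s

A = πr²
dA/dt = 2πr · dr/dt = 2π(15)(9) = 270π cm²/s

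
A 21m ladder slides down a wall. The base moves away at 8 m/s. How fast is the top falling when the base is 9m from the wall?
6√10/5 ≈ 3.795 m/s

x² + y² = 21²
2x·dx/dt + 2y·dy/dt = 0
dy/dt = -x/y · dx/dt = -9/(6√10) · 8 = -6√10/5 m/s
The top is descending at 6√10/5 ≈ 3.795 m/s.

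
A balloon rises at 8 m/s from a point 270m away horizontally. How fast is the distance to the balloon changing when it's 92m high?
368√20341/20341 ≈ 2.58 m/s

z² = 270² + y²
z = √(270² + 92²) = 2√20341
dz/dt = y/z · dy/dt = 92/(2√20341) · 8 = 368√20341/20341 ≈ 2.58 m/s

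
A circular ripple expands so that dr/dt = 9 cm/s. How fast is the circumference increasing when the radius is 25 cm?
18π cm/s

C = 2πr
dC/dt = 2π · dr/dt = 2π · 9 = 18π cm/s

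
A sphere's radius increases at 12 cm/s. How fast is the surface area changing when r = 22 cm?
2112π cm²/s

S = 4πr²
dS/dt = dS/dr · dr/dt = 8πr · 12
At r = 22: dS/dt = 2112π cm²/s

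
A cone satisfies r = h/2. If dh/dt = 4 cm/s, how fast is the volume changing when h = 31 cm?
961π cm³/s

V = (1/3)π(h/2)²h = πh³/12
dV/dt = πh²/4 · 4
At h = 31: dV/dt = 961π cm³/s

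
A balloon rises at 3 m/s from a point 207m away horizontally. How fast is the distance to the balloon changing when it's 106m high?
318√54085/54085 ≈ 1.367 m/s

z² = 207² + y²
z = √(207² + 106²) = √54085
dz/dt = y/z · dy/dt = 106/√54085 · 3 = 318√54085/54085 ≈ 1.367 m/s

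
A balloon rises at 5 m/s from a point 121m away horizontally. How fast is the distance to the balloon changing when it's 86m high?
430√22037/22037 ≈ 2.897 m/s

z² = 121² + y²
z = √(121² + 86²) = √22037
dz/dt = y/z · dy/dt = 86/√22037 · 5 = 430√22037/22037 ≈ 2.897 m/s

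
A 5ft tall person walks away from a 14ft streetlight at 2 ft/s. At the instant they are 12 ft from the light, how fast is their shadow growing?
10/9 ft/s

By similar triangles: 14/(x+s) = 5/s
Solving: s = 5x/9
ds/dt = 5/9 · dx/dt = 5/9 · 2 = 10/9 ft/s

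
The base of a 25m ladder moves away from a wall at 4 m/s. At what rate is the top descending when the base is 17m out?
17√21/21 ≈ 3.71 m/s

x² + y² = 25²
2x·dx/dt + 2y·dy/dt = 0
dy/dt = -x/y · dx/dt = -17/(4√21) · 4 = -17√21/21 m/s
The top is descending at 17√21/21 ≈ 3.71 m/s.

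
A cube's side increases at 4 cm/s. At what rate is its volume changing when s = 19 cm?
4332 cm³/s

V = s³
dV/dt = 3s² · ds/dt = 3·19²·4 = 4332 cm³/s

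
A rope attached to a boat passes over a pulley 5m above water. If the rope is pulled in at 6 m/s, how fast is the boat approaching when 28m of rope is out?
56√759/253 ≈ 6.098 m/s

rope² = x² + 5²
x = √(28² - 5²) = √759
dx/dt = (rope/x) · d(rope)/dt = (28/√759) · (-6) = -56√759/253 m/s
The boat approaches at 56√759/253 ≈ 6.098 m/s.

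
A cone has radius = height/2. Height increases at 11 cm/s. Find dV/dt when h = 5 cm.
275π/4 cm³/s

V = (1/3)π(h/2)²h = πh³/12
dV/dt = πh²/4 · 11
At h = 5: dV/dt = 275π/4 cm³/s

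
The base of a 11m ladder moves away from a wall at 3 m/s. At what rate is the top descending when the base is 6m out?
18√85/85 ≈ 1.952 m/s

x² + y² = 11²
2x·dx/dt + 2y·dy/dt = 0
dy/dt = -x/y · dx/dt = -6/√85 · 3 = -18√85/85 m/s
The top is descending at 18√85/85 ≈ 1.952 m/s.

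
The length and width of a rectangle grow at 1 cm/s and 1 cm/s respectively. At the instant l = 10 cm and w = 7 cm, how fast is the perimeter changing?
4 cm/s

P = 2(l + w)
dP/dt = 2(dl/dt + dw/dt) = 2(1 + 1) = 4 cm/s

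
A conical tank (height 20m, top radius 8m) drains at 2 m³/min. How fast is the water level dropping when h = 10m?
1/(8π) ≈ 0.03979 m/min

r/h = 8/20, so r = (2/5)h
V = (1/3)πr²h = (1/3)π((2/5)h)²h = (4/75)πh³
dV/dh = (4/25)πh²
dh/dt = (dV/dt)/(dV/dh) = -2/((4/25)π·10²) = -1/(8π) m/min
The level is dropping at 1/(8π) ≈ 0.03979 m/min.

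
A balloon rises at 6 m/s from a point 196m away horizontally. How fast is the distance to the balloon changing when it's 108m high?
81√3130/1565 ≈ 2.896 m/s

z² = 196² + y²
z = √(196² + 108²) = 4√3130
dz/dt = y/z · dy/dt = 108/(4√3130) · 6 = 81√3130/1565 ≈ 2.896 m/s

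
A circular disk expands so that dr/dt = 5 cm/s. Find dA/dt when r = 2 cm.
20π cm²/s

A = πr²
dA/dt = 2πr · dr/dt = 2π(2)(5) = 20π cm²/s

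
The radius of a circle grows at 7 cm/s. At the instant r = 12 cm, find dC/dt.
14π cm/s

C = 2πr
dC/dt = 2π · dr/dt = 2π · 7 = 14π cm/s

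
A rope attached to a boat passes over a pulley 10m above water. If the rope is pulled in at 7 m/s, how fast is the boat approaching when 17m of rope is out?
17√21/9 ≈ 8.656 m/s

rope² = x² + 10²
x = √(17² - 10²) = 3√21
dx/dt = (rope/x) · d(rope)/dt = (17/(3√21)) · (-7) = -17√21/9 m/s
The boat approaches at 17√21/9 ≈ 8.656 m/s.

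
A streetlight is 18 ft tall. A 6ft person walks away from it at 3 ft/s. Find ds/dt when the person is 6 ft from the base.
3/2 ft/s

By similar triangles: 18/(x+s) = 6/s
Solving: s = 6x/12
ds/dt = 6/12 · dx/dt = 1/2 · 3 = 3/2 ft/s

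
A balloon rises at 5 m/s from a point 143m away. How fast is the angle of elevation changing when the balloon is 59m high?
0.029879 rad/s

tan(θ) = y/143
sec²(θ) · dθ/dt = (1/143) · dy/dt
dθ/dt = cos²(θ)/143 · 5 = 143/(143² + 59²) · 5
dθ/dt = 0.029879 rad/s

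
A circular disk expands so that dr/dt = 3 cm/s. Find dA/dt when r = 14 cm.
84π cm²/s

A = πr²
dA/dt = 2πr · dr/dt = 2π(14)(3) = 84π cm²/s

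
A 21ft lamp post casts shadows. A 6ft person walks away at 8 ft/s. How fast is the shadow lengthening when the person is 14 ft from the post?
16/5 ft/s

By similar triangles: 21/(x+s) = 6/s
Solving: s = 6x/15
ds/dt = 6/15 · dx/dt = 2/5 · 8 = 16/5 ft/s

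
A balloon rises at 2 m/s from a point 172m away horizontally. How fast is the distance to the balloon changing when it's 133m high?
266√47273/47273 ≈ 1.223 m/s

z² = 172² + y²
z = √(172² + 133²) = √47273
dz/dt = y/z · dy/dt = 133/√47273 · 2 = 266√47273/47273 ≈ 1.223 m/s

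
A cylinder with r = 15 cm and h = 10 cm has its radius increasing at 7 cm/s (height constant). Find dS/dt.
560π cm²/s

S = 2πrh + 2πr² (lateral + bases)
dS/dt = (2πh + 4πr)·dr/dt = (2π·10 + 4π·15)·7
= 560π cm²/s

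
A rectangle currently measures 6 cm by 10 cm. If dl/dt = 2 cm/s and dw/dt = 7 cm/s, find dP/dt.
18 cm/s

P = 2(l + w)
dP/dt = 2(dl/dt + dw/dt) = 2(2 + 7) = 18 cm/s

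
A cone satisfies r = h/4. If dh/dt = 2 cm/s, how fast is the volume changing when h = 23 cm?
529π/8 cm³/s

V = (1/3)π(h/4)²h = πh³/48
dV/dt = πh²/16 · 2
At h = 23: dV/dt = 529π/8 cm³/s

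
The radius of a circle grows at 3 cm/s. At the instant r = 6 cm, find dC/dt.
6π cm/s

C = 2πr
dC/dt = 2π · dr/dt = 2π · 3 = 6π cm/s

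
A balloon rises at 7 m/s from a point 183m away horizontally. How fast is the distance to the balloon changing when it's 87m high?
203√4562/4562 ≈ 3.006 m/s

z² = 183² + y²
z = √(183² + 87²) = 3√4562
dz/dt = y/z · dy/dt = 87/(3√4562) · 7 = 203√4562/4562 ≈ 3.006 m/s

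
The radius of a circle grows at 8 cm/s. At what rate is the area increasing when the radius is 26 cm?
416π cm²/s

A = πr²
dA/dt = 2πr · dr/dt = 2π(26)(8) = 416π cm²/s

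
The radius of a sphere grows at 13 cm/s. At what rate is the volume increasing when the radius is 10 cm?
5200π cm³/s

V = (4/3)πr³
dV/dt = dV/dr · dr/dt = 4πr² · 13
At r = 10: dV/dt = 5200π cm³/s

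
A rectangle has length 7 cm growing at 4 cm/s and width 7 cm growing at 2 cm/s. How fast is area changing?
42 cm²/s

A = lw
dA/dt = w·dl/dt + l·dw/dt = 7·4 + 7·2 = 42 cm²/s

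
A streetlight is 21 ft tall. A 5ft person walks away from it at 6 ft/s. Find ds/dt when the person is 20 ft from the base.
15/8 ft/s

By similar triangles: 21/(x+s) = 5/s
Solving: s = 5x/16
ds/dt = 5/16 · dx/dt = 5/16 · 6 = 15/8 ft/s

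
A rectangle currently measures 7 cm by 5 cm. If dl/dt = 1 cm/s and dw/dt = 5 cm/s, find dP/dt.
12 cm/s

P = 2(l + w)
dP/dt = 2(dl/dt + dw/dt) = 2(1 + 5) = 12 cm/s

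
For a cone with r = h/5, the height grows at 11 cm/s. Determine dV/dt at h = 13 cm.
1859π/25 cm³/s

V = (1/3)π(h/5)²h = πh³/75
dV/dt = πh²/25 · 11
At h = 13: dV/dt = 1859π/25 cm³/s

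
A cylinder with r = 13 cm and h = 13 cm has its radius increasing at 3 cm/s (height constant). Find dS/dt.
234π cm²/s

S = 2πrh + 2πr² (lateral + bases)
dS/dt = (2πh + 4πr)·dr/dt = (2π·13 + 4π·13)·3
= 234π cm²/s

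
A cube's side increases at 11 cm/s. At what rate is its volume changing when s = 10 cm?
3300 cm³/s

V = s³
dV/dt = 3s² · ds/dt = 3·10²·11 = 3300 cm³/s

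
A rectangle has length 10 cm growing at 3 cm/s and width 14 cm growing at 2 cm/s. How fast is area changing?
62 cm²/s

A = lw
dA/dt = w·dl/dt + l·dw/dt = 14·3 + 10·2 = 62 cm²/s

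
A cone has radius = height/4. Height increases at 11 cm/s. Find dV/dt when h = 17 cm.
3179π/16 cm³/s

V = (1/3)π(h/4)²h = πh³/48
dV/dt = πh²/16 · 11
At h = 17: dV/dt = 3179π/16 cm³/s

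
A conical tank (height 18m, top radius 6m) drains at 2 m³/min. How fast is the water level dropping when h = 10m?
9/(50π) ≈ 0.0573 m/min

r/h = 6/18, so r = (1/3)h
V = (1/3)πr²h = (1/3)π((1/3)h)²h = (1/27)πh³
dV/dh = (1/9)πh²
dh/dt = (dV/dt)/(dV/dh) = -2/((1/9)π·10²) = -9/(50π) m/min
The level is dropping at 9/(50π) ≈ 0.0573 m/min.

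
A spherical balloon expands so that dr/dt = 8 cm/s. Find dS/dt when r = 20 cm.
1280π cm²/s

S = 4πr²
dS/dt = dS/dr · dr/dt = 8πr · 8
At r = 20: dS/dt = 1280π cm²/s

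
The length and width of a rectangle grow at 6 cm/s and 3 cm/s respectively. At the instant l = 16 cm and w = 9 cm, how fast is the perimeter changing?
18 cm/s

P = 2(l + w)
dP/dt = 2(dl/dt + dw/dt) = 2(6 + 3) = 18 cm/s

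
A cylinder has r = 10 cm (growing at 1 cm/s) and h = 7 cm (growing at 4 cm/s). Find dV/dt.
540π cm³/s

V = πr²h
dV/dt = 2πrh·dr/dt + πr²·dh/dt
= 2π(10)(7)(1) + π(10)²(4)
= 540π cm³/s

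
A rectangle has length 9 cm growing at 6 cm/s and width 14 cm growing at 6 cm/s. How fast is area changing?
138 cm²/s

A = lw
dA/dt = w·dl/dt + l·dw/dt = 14·6 + 9·6 = 138 cm²/s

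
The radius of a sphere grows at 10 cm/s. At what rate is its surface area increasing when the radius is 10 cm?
800π cm²/s

S = 4πr²
dS/dt = dS/dr · dr/dt = 8πr · 10
At r = 10: dS/dt = 800π cm²/s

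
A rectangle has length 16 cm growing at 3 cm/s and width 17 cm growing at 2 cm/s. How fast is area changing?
83 cm²/s

A = lw
dA/dt = w·dl/dt + l·dw/dt = 17·3 + 16·2 = 83 cm²/s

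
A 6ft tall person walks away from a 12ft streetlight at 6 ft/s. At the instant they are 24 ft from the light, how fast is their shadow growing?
6 ft/s

By similar triangles: 12/(x+s) = 6/s
Solving: s = 6x/6
ds/dt = 6/6 · dx/dt = 1 · 6 = 6 ft/s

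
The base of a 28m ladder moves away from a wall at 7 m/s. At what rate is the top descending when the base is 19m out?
133√47/141 ≈ 6.467 m/s

x² + y² = 28²
2x·dx/dt + 2y·dy/dt = 0
dy/dt = -x/y · dx/dt = -19/(3√47) · 7 = -133√47/141 m/s
The top is descending at 133√47/141 ≈ 6.467 m/s.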